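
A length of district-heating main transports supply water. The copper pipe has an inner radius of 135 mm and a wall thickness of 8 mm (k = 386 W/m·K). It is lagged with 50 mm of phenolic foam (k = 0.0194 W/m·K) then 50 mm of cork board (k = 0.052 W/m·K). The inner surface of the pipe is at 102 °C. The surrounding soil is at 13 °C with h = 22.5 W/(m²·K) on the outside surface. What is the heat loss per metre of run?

For a radial system each layer contributes R = ln(r_out/r_in)/(2πkL); films add R = 1/(hA).
R_copper pipe wall = ln(143/135)/(2π×386×1) = 2.374×10^-5 K/W
R_phenolic foam = ln(193/143)/(2π×0.0194×1) = 2.46 K/W
R_cork board = ln(243/193)/(2π×0.052×1) = 0.7051 K/W
R_outer film = 1/(h_o·2πr_oL) = 1/(22.5×2π×0.243×1) = 0.02911 K/W
R_total = 3.194 K/W
Q = ΔT/R_total = 89/3.194

q′ ≈ 27.9 W/m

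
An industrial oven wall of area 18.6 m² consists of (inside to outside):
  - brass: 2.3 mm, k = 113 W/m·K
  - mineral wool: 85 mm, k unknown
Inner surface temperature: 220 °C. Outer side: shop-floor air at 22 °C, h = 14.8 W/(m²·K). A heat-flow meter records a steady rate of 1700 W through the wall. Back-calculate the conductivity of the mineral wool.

Treating each layer as a thermal resistance in series:
R_brass = L/(kA) = 0.0023/(113×18.6) = 1.094×10^-6 K/W
R_outer film = 1/(h_o·A) = 1/(14.8×18.6) = 0.003633 K/W
Sum of known resistances R_other = 0.003634 K/W
Total R = ΔT/Q = 198/1700 = 0.1165 K/W
R_mineral wool = R_total − R_other = 0.1128 K/W
k = L/(R·A) = 0.085/(0.1128×18.6)

k ≈ 0.0405 W/(m·K)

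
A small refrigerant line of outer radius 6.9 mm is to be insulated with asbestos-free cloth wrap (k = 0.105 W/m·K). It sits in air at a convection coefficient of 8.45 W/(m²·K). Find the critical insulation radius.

r_cr ≈ 12.4 mm

For a cylinder r_cr = k/h = 0.105/8.45
r_cr = 12.4 mm; since the bare radius (6.9 mm) is below r_cr, adding a thin layer of insulation will *increase* heat loss.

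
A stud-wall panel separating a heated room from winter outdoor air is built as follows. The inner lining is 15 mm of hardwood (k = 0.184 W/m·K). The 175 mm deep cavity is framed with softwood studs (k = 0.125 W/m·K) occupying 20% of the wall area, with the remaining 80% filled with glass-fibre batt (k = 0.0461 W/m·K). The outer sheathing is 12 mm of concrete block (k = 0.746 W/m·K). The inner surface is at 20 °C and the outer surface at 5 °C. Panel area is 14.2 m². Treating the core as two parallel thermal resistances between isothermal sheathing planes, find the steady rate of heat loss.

Sheathing layers in series; stud and cavity paths in parallel between them.
R_inner = 0.015/(0.184×14.2) = 0.005741 K/W
R_stud  = 0.175/(0.125×0.2×14.2) = 0.493 K/W
R_cav   = 0.175/(0.0461×0.8×14.2) = 0.3342 K/W
1/R_core = 1/R_stud + 1/R_cav → R_core = 0.1992 K/W
R_outer = 0.012/(0.746×14.2) = 0.001133 K/W
R_total = 0.206 K/W
Q = ΔT/R_total = 15/0.206

Q ≈ 72.8 W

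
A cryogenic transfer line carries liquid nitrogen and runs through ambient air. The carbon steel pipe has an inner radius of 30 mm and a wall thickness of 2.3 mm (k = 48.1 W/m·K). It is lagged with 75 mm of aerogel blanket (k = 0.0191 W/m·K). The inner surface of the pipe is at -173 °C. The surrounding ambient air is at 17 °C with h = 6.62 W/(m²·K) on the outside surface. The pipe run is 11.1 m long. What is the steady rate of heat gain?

Q ≈ 206 W

For a radial system each layer contributes R = ln(r_out/r_in)/(2πkL); films add R = 1/(hA).
R_carbon steel pipe wall = ln(32.3/30)/(2π×48.1×11.1) = 2.202×10^-5 K/W
R_aerogel blanket = ln(107.3/32.3)/(2π×0.0191×11.1) = 0.9013 K/W
R_outer film = 1/(h_o·2πr_oL) = 1/(6.62×2π×0.1073×11.1) = 0.02019 K/W
R_total = 0.9215 K/W
Q = ΔT/R_total = 190/0.9215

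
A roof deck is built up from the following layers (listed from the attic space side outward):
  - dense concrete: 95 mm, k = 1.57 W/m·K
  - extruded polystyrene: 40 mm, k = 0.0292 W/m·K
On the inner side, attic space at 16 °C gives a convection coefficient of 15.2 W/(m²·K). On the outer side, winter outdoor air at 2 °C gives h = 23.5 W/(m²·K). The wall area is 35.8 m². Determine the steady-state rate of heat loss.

Treating each layer as a thermal resistance in series:
R_inner film = 1/(h_i·A) = 1/(15.2×35.8) = 0.001838 K/W
R_dense concrete = L/(kA) = 0.095/(1.57×35.8) = 0.00169 K/W
R_extruded polystyrene = L/(kA) = 0.04/(0.0292×35.8) = 0.03826 K/W
R_outer film = 1/(h_o·A) = 1/(23.5×35.8) = 0.001189 K/W
R_total = 0.04298 K/W
Q = ΔT / R_total = 14 / 0.04298

Q ≈ 326 W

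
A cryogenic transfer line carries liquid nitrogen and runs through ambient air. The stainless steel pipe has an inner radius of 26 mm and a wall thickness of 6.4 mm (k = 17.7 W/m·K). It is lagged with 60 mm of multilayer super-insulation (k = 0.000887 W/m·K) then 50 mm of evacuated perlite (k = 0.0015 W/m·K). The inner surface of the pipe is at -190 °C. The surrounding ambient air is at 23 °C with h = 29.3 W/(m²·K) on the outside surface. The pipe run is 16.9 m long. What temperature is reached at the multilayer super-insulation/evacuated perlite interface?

Radial resistances (cylindrical: R_cond = ln(r_o/r_i)/(2πkL), R_conv = 1/(h·2πrL)):
R_stainless steel pipe wall = ln(32.4/26)/(2π×17.7×16.9) = 1.171×10^-4 K/W
R_multilayer super-insulation = ln(92.4/32.4)/(2π×0.000887×16.9) = 11.13 K/W
R_evacuated perlite = ln(142.4/92.4)/(2π×0.0015×16.9) = 2.715 K/W
R_outer film = 1/(h_o·2πr_oL) = 1/(29.3×2π×0.1424×16.9) = 0.002257 K/W
R_total = 13.84 K/W
Q = ΔT/R_total = 213/13.84
Q = 15.4 W
T_interface = T_inner + Q·ΣR(inner→interface) = -190 + 15.4×11.13

T ≈ -18.8 °C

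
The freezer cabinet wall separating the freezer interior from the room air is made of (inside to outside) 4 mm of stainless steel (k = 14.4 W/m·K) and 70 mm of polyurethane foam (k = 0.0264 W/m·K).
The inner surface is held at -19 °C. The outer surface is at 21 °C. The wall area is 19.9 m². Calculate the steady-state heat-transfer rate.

Q ≈ 300 W

Treating each layer as a thermal resistance in series:
R_stainless steel = L/(kA) = 0.004/(14.4×19.9) = 1.396×10^-5 K/W
R_polyurethane foam = L/(kA) = 0.07/(0.0264×19.9) = 0.1332 K/W
R_total = 0.1333 K/W
Q = ΔT / R_total = 40 / 0.1333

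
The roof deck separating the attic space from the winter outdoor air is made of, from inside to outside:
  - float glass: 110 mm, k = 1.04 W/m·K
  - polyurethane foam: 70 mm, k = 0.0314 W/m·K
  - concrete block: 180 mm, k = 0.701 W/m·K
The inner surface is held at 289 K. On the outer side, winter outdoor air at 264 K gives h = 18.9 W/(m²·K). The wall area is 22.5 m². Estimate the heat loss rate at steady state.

Treating each layer as a thermal resistance in series:
R_float glass = L/(kA) = 0.11/(1.04×22.5) = 0.004701 K/W
R_polyurethane foam = L/(kA) = 0.07/(0.0314×22.5) = 0.09908 K/W
R_concrete block = L/(kA) = 0.18/(0.701×22.5) = 0.01141 K/W
R_outer film = 1/(h_o·A) = 1/(18.9×22.5) = 0.002352 K/W
R_total = 0.1175 K/W
Q = ΔT / R_total = 25 / 0.1175

Q ≈ 213 W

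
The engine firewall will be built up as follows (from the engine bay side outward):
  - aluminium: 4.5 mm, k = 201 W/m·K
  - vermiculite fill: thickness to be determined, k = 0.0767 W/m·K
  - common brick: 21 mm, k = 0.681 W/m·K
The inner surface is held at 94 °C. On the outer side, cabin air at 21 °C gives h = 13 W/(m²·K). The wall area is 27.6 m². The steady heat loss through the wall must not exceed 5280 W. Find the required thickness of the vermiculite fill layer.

Thermal resistances in series:
R_aluminium = L/(kA) = 0.0045/(201×27.6) = 8.112×10^-7 K/W
R_common brick = L/(kA) = 0.021/(0.681×27.6) = 0.001117 K/W
R_outer film = 1/(h_o·A) = 1/(13×27.6) = 0.002787 K/W
Sum of the known resistances R_other = 0.003905 K/W
Required total resistance R_tot = ΔT/Q_allow = 73/5280 = 0.01383 K/W
R_vermiculite fill = R_tot − R_other = 0.009921 K/W
L = R·k·A = 0.009921×0.0767×27.6

L ≈ 21 mm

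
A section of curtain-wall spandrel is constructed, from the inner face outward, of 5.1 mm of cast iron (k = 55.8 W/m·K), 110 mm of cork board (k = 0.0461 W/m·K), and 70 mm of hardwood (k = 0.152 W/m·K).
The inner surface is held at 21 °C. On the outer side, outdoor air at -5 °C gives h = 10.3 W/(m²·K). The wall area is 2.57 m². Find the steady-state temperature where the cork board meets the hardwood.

Thermal resistances in series:
R_cast iron = L/(kA) = 0.0051/(55.8×2.57) = 3.556×10^-5 K/W
R_cork board = L/(kA) = 0.11/(0.0461×2.57) = 0.9285 K/W
R_hardwood = L/(kA) = 0.07/(0.152×2.57) = 0.1792 K/W
R_outer film = 1/(h_o·A) = 1/(10.3×2.57) = 0.03778 K/W
R_total = 1.145 K/W;  Q = ΔT/R_total = 26/1.145 = 22.7 W
T_interface = T_inner − Q·ΣR(inner→interface) = 21 − 22.7×0.9285

T ≈ -0.0751 °C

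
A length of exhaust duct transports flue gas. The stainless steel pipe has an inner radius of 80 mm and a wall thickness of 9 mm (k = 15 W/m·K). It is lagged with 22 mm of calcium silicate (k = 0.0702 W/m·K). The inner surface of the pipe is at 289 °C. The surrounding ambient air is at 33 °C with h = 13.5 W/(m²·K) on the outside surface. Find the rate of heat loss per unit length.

q′ ≈ 421 W/m

Radial resistances (cylindrical: R_cond = ln(r_o/r_i)/(2πkL), R_conv = 1/(h·2πrL)):
R_stainless steel pipe wall = ln(89/80)/(2π×15×1) = 0.001131 K/W
R_calcium silicate = ln(111/89)/(2π×0.0702×1) = 0.5008 K/W
R_outer film = 1/(h_o·2πr_oL) = 1/(13.5×2π×0.111×1) = 0.1062 K/W
R_total = 0.6081 K/W
Q = ΔT/R_total = 256/0.6081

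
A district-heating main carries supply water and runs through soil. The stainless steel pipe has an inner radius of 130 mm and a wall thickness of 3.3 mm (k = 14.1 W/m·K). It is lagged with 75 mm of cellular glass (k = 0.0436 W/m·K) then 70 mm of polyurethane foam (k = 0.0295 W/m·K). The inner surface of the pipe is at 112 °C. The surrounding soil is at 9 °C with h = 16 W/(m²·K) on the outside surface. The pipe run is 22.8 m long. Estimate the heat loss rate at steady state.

For a radial system each layer contributes R = ln(r_out/r_in)/(2πkL); films add R = 1/(hA).
R_stainless steel pipe wall = ln(133.3/130)/(2π×14.1×22.8) = 1.241×10^-5 K/W
R_cellular glass = ln(208.3/133.3)/(2π×0.0436×22.8) = 0.07147 K/W
R_polyurethane foam = ln(278.3/208.3)/(2π×0.0295×22.8) = 0.06856 K/W
R_outer film = 1/(h_o·2πr_oL) = 1/(16×2π×0.2783×22.8) = 0.001568 K/W
R_total = 0.1416 K/W
Q = ΔT/R_total = 103/0.1416

Q ≈ 727 W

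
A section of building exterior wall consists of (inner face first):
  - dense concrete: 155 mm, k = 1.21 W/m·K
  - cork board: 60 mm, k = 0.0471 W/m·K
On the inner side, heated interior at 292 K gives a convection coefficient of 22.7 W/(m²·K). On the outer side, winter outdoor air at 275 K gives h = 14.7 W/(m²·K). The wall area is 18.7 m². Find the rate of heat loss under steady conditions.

Thermal resistances in series:
R_inner film = 1/(h_i·A) = 1/(22.7×18.7) = 0.002356 K/W
R_dense concrete = L/(kA) = 0.155/(1.21×18.7) = 0.00685 K/W
R_cork board = L/(kA) = 0.06/(0.0471×18.7) = 0.06812 K/W
R_outer film = 1/(h_o·A) = 1/(14.7×18.7) = 0.003638 K/W
R_total = 0.08097 K/W
Q = ΔT / R_total = 17 / 0.08097

Q ≈ 210 W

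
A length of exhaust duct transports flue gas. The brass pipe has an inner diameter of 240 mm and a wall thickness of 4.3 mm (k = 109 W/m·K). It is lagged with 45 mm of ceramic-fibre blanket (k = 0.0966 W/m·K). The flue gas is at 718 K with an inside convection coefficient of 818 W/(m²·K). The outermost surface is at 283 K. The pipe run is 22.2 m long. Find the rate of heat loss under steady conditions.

Q ≈ 18900 W

Cylindrical conduction, so R = ln(r₂/r₁)/(2πkL) per layer, in series:
R_inner film = 1/(h_i·2πr₁L) = 1/(818×2π×0.12×22.2) = 7.304×10^-5 K/W
R_brass pipe wall = ln(124.3/120)/(2π×109×22.2) = 2.316×10^-6 K/W
R_ceramic-fibre blanket = ln(169.3/124.3)/(2π×0.0966×22.2) = 0.02293 K/W
R_total = 0.02301 K/W
Q = ΔT/R_total = 435/0.02301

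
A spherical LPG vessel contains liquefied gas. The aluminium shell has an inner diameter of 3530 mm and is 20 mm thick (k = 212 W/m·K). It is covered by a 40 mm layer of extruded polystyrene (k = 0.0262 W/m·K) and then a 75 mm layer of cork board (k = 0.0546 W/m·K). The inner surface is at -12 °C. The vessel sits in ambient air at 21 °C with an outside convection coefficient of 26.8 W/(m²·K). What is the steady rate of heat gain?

Spherical conduction: R = (1/r_in − 1/r_out)/(4πk) per layer; series-sum.
R_aluminium shell = (1/1.765 − 1/1.785)/(4π×212) = 2.383×10^-6 K/W
R_extruded polystyrene = (1/1.785 − 1/1.825)/(4π×0.0262) = 0.03729 K/W
R_cork board = (1/1.825 − 1/1.9)/(4π×0.0546) = 0.03152 K/W
R_outer film = 1/(h·4πr_o²) = 1/(26.8×4π×1.9²) = 8.225×10^-4 K/W
R_total = 0.06964 K/W
Q = ΔT/R_total = 33/0.06964

Q ≈ 474 W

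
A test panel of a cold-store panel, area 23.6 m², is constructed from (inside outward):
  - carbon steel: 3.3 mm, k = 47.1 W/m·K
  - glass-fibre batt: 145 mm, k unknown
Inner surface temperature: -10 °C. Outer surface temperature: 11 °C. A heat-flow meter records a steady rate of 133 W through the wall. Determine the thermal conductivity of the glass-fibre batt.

Model the wall as resistances in series:
R_carbon steel = L/(kA) = 0.0033/(47.1×23.6) = 2.969×10^-6 K/W
Sum of known resistances R_other = 2.969×10^-6 K/W
Total R = ΔT/Q = 21/133 = 0.1579 K/W
R_glass-fibre batt = R_total − R_other = 0.1579 K/W
k = L/(R·A) = 0.145/(0.1579×23.6)

k ≈ 0.0389 W/(m·K)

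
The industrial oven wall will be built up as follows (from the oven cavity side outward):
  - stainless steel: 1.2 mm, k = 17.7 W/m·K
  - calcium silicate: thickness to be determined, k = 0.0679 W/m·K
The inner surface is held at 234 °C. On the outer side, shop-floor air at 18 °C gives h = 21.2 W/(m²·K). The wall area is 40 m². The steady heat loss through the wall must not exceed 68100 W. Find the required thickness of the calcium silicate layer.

Model the wall as resistances in series:
R_stainless steel = L/(kA) = 0.0012/(17.7×40) = 1.695×10^-6 K/W
R_outer film = 1/(h_o·A) = 1/(21.2×40) = 0.001179 K/W
Sum of the known resistances R_other = 0.001181 K/W
Required total resistance R_tot = ΔT/Q_allow = 216/68100 = 0.003172 K/W
R_calcium silicate = R_tot − R_other = 0.001991 K/W
L = R·k·A = 0.001991×0.0679×40

L ≈ 5.41 mm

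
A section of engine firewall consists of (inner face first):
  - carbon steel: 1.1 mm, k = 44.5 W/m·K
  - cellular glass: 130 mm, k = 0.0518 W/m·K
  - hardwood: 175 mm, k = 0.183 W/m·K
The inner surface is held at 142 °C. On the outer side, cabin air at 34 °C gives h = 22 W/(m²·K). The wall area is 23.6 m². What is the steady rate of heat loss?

Using the resistance-network approach (series):
R_carbon steel = L/(kA) = 0.0011/(44.5×23.6) = 1.047×10^-6 K/W
R_cellular glass = L/(kA) = 0.13/(0.0518×23.6) = 0.1063 K/W
R_hardwood = L/(kA) = 0.175/(0.183×23.6) = 0.04052 K/W
R_outer film = 1/(h_o·A) = 1/(22×23.6) = 0.001926 K/W
R_total = 0.1488 K/W
Q = ΔT / R_total = 108 / 0.1488

Q ≈ 726 W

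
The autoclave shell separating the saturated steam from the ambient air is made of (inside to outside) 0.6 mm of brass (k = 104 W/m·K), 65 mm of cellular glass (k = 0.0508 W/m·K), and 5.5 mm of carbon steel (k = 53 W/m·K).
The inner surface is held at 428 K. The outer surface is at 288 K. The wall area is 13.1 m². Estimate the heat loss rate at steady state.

Series thermal resistances:
R_brass = L/(kA) = 0.0006/(104×13.1) = 4.404×10^-7 K/W
R_cellular glass = L/(kA) = 0.065/(0.0508×13.1) = 0.09767 K/W
R_carbon steel = L/(kA) = 0.0055/(53×13.1) = 7.922×10^-6 K/W
R_total = 0.09768 K/W
Q = ΔT / R_total = 140 / 0.09768

Q ≈ 1430 W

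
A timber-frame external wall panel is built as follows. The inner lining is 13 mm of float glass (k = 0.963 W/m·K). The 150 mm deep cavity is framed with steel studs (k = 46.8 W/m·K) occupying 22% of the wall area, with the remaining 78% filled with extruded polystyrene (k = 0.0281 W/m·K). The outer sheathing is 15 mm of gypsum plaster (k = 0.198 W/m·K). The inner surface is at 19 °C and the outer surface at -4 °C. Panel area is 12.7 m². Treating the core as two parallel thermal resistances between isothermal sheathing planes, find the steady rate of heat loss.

Sheathing layers in series; stud and cavity paths in parallel between them.
R_inner = 0.013/(0.963×12.7) = 0.001063 K/W
R_stud  = 0.15/(46.8×0.22×12.7) = 0.001147 K/W
R_cav   = 0.15/(0.0281×0.78×12.7) = 0.5389 K/W
1/R_core = 1/R_stud + 1/R_cav → R_core = 0.001145 K/W
R_outer = 0.015/(0.198×12.7) = 0.005965 K/W
R_total = 0.008173 K/W
Q = ΔT/R_total = 23/0.008173

Q ≈ 2810 W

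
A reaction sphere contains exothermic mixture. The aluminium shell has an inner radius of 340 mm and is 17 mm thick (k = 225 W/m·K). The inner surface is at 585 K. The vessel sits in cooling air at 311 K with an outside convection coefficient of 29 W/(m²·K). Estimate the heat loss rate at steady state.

Q ≈ 12700 W

For a spherical shell R = (1/r₁ − 1/r₂)/(4πk); film R = 1/(h·4πr²). In series:
R_aluminium shell = (1/0.34 − 1/0.357)/(4π×225) = 4.953×10^-5 K/W
R_outer film = 1/(h·4πr_o²) = 1/(29×4π×0.357²) = 0.02153 K/W
R_total = 0.02158 K/W
Q = ΔT/R_total = 274/0.02158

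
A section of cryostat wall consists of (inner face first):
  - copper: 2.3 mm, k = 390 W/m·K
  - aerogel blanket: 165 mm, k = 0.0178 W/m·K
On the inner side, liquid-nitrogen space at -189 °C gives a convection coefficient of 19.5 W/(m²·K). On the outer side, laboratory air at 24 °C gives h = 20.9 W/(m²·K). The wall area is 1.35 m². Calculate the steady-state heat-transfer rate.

Q ≈ 30.7 W

Using the resistance-network approach (series):
R_inner film = 1/(h_i·A) = 1/(19.5×1.35) = 0.03799 K/W
R_copper = L/(kA) = 0.0023/(390×1.35) = 4.368×10^-6 K/W
R_aerogel blanket = L/(kA) = 0.165/(0.0178×1.35) = 6.866 K/W
R_outer film = 1/(h_o·A) = 1/(20.9×1.35) = 0.03544 K/W
R_total = 6.94 K/W
Q = ΔT / R_total = 213 / 6.94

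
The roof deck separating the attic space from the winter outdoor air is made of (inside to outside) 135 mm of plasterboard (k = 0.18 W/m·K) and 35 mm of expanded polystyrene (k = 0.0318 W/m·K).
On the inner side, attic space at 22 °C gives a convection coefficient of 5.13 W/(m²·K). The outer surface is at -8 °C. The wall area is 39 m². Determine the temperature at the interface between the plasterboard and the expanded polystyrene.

Thermal resistances in series:
R_inner film = 1/(h_i·A) = 1/(5.13×39) = 0.004998 K/W
R_plasterboard = L/(kA) = 0.135/(0.18×39) = 0.01923 K/W
R_expanded polystyrene = L/(kA) = 0.035/(0.0318×39) = 0.02822 K/W
R_total = 0.05245 K/W;  Q = ΔT/R_total = 30/0.05245 = 572 W
T_interface = T_inner − Q·ΣR(inner→interface) = 22 − 572×0.02423

T ≈ 8.14 °C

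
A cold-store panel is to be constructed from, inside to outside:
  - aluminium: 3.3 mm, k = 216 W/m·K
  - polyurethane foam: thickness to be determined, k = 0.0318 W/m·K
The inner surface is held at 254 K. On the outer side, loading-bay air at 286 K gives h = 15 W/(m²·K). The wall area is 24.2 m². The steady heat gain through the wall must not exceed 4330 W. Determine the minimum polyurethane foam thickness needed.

Thermal resistances in series:
R_aluminium = L/(kA) = 0.0033/(216×24.2) = 6.313×10^-7 K/W
R_outer film = 1/(h_o·A) = 1/(15×24.2) = 0.002755 K/W
Sum of the known resistances R_other = 0.002755 K/W
Required total resistance R_tot = ΔT/Q_allow = 32/4330 = 0.00739 K/W
R_polyurethane foam = R_tot − R_other = 0.004635 K/W
L = R·k·A = 0.004635×0.0318×24.2

L ≈ 3.57 mm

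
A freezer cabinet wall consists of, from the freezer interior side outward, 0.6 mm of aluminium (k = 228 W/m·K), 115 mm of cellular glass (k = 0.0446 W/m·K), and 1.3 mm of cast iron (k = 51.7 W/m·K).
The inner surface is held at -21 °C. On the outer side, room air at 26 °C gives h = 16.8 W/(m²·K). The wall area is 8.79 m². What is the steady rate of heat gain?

Using the resistance-network approach (series):
R_aluminium = L/(kA) = 0.0006/(228×8.79) = 2.994×10^-7 K/W
R_cellular glass = L/(kA) = 0.115/(0.0446×8.79) = 0.2933 K/W
R_cast iron = L/(kA) = 0.0013/(51.7×8.79) = 2.861×10^-6 K/W
R_outer film = 1/(h_o·A) = 1/(16.8×8.79) = 0.006772 K/W
R_total = 0.3001 K/W
Q = ΔT / R_total = 47 / 0.3001

Q ≈ 157 W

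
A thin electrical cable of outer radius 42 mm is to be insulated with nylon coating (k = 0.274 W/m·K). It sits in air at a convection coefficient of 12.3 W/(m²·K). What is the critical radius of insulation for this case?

r_cr ≈ 22.3 mm

For a cylinder r_cr = k/h = 0.274/12.3
r_cr = 22.3 mm; since the bare radius (42 mm) is above r_cr, any added insulation will reduce heat loss.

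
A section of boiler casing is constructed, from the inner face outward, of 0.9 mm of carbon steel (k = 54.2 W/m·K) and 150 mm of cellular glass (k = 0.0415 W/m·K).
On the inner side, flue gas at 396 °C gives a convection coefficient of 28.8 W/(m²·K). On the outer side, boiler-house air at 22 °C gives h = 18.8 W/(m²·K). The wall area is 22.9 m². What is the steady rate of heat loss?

Using the resistance-network approach (series):
R_inner film = 1/(h_i·A) = 1/(28.8×22.9) = 0.001516 K/W
R_carbon steel = L/(kA) = 0.0009/(54.2×22.9) = 7.251×10^-7 K/W
R_cellular glass = L/(kA) = 0.15/(0.0415×22.9) = 0.1578 K/W
R_outer film = 1/(h_o·A) = 1/(18.8×22.9) = 0.002323 K/W
R_total = 0.1617 K/W
Q = ΔT / R_total = 374 / 0.1617

Q ≈ 2310 W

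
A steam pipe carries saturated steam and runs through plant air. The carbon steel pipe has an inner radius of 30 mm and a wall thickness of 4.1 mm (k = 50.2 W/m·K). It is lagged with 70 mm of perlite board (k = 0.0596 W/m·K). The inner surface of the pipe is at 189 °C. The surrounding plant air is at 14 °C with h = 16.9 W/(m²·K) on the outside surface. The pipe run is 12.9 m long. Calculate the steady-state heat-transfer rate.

Q ≈ 735 W

Treating each annulus and film as a series resistance:
R_carbon steel pipe wall = ln(34.1/30)/(2π×50.2×12.9) = 3.148×10^-5 K/W
R_perlite board = ln(104.1/34.1)/(2π×0.0596×12.9) = 0.231 K/W
R_outer film = 1/(h_o·2πr_oL) = 1/(16.9×2π×0.1041×12.9) = 0.007013 K/W
R_total = 0.2381 K/W
Q = ΔT/R_total = 175/0.2381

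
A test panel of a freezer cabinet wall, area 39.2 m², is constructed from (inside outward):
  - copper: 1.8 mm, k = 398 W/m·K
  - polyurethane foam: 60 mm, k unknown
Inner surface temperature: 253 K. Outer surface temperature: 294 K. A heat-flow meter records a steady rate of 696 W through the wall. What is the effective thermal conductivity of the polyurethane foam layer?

Treating each layer as a thermal resistance in series:
R_copper = L/(kA) = 0.0018/(398×39.2) = 1.154×10^-7 K/W
Sum of known resistances R_other = 1.154×10^-7 K/W
Total R = ΔT/Q = 41/696 = 0.05891 K/W
R_polyurethane foam = R_total − R_other = 0.05891 K/W
k = L/(R·A) = 0.06/(0.05891×39.2)

k ≈ 0.026 W/(m·K)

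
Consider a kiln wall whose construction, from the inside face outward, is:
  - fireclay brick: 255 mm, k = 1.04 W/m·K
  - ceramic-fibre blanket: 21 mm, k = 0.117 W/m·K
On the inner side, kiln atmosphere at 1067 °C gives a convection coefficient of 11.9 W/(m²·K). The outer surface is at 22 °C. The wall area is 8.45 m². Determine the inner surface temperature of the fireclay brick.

Model the wall as resistances in series:
R_inner film = 1/(h_i·A) = 1/(11.9×8.45) = 0.009945 K/W
R_fireclay brick = L/(kA) = 0.255/(1.04×8.45) = 0.02902 K/W
R_ceramic-fibre blanket = L/(kA) = 0.021/(0.117×8.45) = 0.02124 K/W
R_total = 0.0602 K/W;  Q = ΔT/R_total = 1045/0.0602 = 17360 W
T_interface = T_inner − Q·ΣR(inner→interface) = 1067 − 17400×0.009945

T ≈ 894 °C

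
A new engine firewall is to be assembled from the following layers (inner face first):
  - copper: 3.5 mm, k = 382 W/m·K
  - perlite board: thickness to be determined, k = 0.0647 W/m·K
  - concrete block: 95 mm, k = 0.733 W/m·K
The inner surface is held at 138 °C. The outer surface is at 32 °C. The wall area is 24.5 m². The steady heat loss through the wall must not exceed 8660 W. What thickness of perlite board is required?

L ≈ 11 mm

Treating each layer as a thermal resistance in series:
R_copper = L/(kA) = 0.0035/(382×24.5) = 3.74×10^-7 K/W
R_concrete block = L/(kA) = 0.095/(0.733×24.5) = 0.00529 K/W
Sum of the known resistances R_other = 0.00529 K/W
Required total resistance R_tot = ΔT/Q_allow = 106/8660 = 0.01224 K/W
R_perlite board = R_tot − R_other = 0.00695 K/W
L = R·k·A = 0.00695×0.0647×24.5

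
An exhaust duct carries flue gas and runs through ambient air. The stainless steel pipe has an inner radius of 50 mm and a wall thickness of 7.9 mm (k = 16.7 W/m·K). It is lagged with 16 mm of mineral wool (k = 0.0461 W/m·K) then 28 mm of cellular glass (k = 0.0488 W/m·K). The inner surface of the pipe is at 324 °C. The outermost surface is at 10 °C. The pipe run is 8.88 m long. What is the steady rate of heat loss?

Radial resistances (cylindrical: R_cond = ln(r_o/r_i)/(2πkL), R_conv = 1/(h·2πrL)):
R_stainless steel pipe wall = ln(57.9/50)/(2π×16.7×8.88) = 1.574×10^-4 K/W
R_mineral wool = ln(73.9/57.9)/(2π×0.0461×8.88) = 0.09486 K/W
R_cellular glass = ln(101.9/73.9)/(2π×0.0488×8.88) = 0.118 K/W
R_total = 0.213 K/W
Q = ΔT/R_total = 314/0.213

Q ≈ 1470 W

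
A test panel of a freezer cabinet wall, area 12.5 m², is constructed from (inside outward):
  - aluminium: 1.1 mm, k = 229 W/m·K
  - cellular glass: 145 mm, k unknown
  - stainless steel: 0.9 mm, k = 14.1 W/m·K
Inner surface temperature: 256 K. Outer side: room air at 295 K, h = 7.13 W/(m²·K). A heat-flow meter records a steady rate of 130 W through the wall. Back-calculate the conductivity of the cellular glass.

Thermal resistances in series:
R_aluminium = L/(kA) = 0.0011/(229×12.5) = 3.843×10^-7 K/W
R_stainless steel = L/(kA) = 0.0009/(14.1×12.5) = 5.106×10^-6 K/W
R_outer film = 1/(h_o·A) = 1/(7.13×12.5) = 0.01122 K/W
Sum of known resistances R_other = 0.01123 K/W
Total R = ΔT/Q = 39/130 = 0.3 K/W
R_cellular glass = R_total − R_other = 0.2888 K/W
k = L/(R·A) = 0.145/(0.2888×12.5)

k ≈ 0.0402 W/(m·K)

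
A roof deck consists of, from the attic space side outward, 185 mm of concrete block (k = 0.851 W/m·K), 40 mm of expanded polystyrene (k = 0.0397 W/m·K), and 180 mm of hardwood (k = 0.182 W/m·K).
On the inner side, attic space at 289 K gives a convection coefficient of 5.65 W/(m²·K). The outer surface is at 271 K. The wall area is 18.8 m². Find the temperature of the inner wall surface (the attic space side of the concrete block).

T ≈ 288 K

Model the wall as resistances in series:
R_inner film = 1/(h_i·A) = 1/(5.65×18.8) = 0.009414 K/W
R_concrete block = L/(kA) = 0.185/(0.851×18.8) = 0.01156 K/W
R_expanded polystyrene = L/(kA) = 0.04/(0.0397×18.8) = 0.05359 K/W
R_hardwood = L/(kA) = 0.18/(0.182×18.8) = 0.05261 K/W
R_total = 0.1272 K/W;  Q = ΔT/R_total = 18/0.1272 = 141.5 W
T_interface = T_inner − Q·ΣR(inner→interface) = 289 − 142×0.009414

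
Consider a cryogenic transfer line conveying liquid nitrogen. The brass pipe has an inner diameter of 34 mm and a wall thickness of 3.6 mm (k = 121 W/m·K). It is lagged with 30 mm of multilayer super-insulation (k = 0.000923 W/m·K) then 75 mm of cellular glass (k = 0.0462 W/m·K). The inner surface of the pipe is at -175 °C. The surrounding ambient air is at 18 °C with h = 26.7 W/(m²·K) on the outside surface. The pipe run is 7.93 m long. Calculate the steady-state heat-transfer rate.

Q ≈ 9.68 W

For a radial system each layer contributes R = ln(r_out/r_in)/(2πkL); films add R = 1/(hA).
R_brass pipe wall = ln(20.6/17)/(2π×121×7.93) = 3.186×10^-5 K/W
R_multilayer super-insulation = ln(50.6/20.6)/(2π×0.000923×7.93) = 19.54 K/W
R_cellular glass = ln(125.6/50.6)/(2π×0.0462×7.93) = 0.3949 K/W
R_outer film = 1/(h_o·2πr_oL) = 1/(26.7×2π×0.1256×7.93) = 0.005985 K/W
R_total = 19.94 K/W
Q = ΔT/R_total = 193/19.94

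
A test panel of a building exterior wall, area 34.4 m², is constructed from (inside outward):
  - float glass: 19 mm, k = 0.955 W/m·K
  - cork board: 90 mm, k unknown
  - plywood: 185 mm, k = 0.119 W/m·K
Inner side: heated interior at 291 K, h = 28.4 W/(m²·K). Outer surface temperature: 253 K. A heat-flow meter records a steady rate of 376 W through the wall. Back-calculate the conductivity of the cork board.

k ≈ 0.0482 W/(m·K)

Thermal resistances in series:
R_inner film = 1/(h_i·A) = 1/(28.4×34.4) = 0.001024 K/W
R_float glass = L/(kA) = 0.019/(0.955×34.4) = 5.784×10^-4 K/W
R_plywood = L/(kA) = 0.185/(0.119×34.4) = 0.04519 K/W
Sum of known resistances R_other = 0.04679 K/W
Total R = ΔT/Q = 38/376 = 0.1011 K/W
R_cork board = R_total − R_other = 0.05427 K/W
k = L/(R·A) = 0.09/(0.05427×34.4)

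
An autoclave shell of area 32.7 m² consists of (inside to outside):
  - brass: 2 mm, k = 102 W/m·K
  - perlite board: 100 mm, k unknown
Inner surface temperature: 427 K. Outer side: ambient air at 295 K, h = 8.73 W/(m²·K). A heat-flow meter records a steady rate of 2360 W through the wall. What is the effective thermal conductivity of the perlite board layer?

Model the wall as resistances in series:
R_brass = L/(kA) = 0.002/(102×32.7) = 5.996×10^-7 K/W
R_outer film = 1/(h_o·A) = 1/(8.73×32.7) = 0.003503 K/W
Sum of known resistances R_other = 0.003504 K/W
Total R = ΔT/Q = 132/2360 = 0.05593 K/W
R_perlite board = R_total − R_other = 0.05243 K/W
k = L/(R·A) = 0.1/(0.05243×32.7)

k ≈ 0.0583 W/(m·K)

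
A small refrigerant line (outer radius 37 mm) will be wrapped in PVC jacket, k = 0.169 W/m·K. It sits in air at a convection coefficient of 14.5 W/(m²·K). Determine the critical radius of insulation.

r_cr ≈ 11.7 mm

For a cylinder r_cr = k/h = 0.169/14.5
r_cr = 11.7 mm; since the bare radius (37 mm) is above r_cr, any added insulation will reduce heat loss.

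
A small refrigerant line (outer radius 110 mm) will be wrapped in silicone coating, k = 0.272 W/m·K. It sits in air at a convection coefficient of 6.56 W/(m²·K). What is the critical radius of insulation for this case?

r_cr ≈ 41.5 mm

For a cylinder r_cr = k/h = 0.272/6.56
r_cr = 41.5 mm; since the bare radius (110 mm) is above r_cr, any added insulation will reduce heat loss.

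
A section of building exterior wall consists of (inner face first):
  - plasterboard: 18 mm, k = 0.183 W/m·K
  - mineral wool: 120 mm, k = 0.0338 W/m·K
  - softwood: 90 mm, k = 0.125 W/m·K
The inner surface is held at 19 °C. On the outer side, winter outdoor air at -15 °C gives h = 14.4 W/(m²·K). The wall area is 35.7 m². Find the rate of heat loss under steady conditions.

Treating each layer as a thermal resistance in series:
R_plasterboard = L/(kA) = 0.018/(0.183×35.7) = 0.002755 K/W
R_mineral wool = L/(kA) = 0.12/(0.0338×35.7) = 0.09945 K/W
R_softwood = L/(kA) = 0.09/(0.125×35.7) = 0.02017 K/W
R_outer film = 1/(h_o·A) = 1/(14.4×35.7) = 0.001945 K/W
R_total = 0.1243 K/W
Q = ΔT / R_total = 34 / 0.1243

Q ≈ 273 W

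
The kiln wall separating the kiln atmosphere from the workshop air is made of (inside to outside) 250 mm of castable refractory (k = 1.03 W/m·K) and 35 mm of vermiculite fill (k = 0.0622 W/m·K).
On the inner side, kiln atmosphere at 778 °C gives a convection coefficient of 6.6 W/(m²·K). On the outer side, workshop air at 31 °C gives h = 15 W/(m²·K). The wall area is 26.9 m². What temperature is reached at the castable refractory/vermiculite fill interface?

T ≈ 490 °C

Treating each layer as a thermal resistance in series:
R_inner film = 1/(h_i·A) = 1/(6.6×26.9) = 0.005633 K/W
R_castable refractory = L/(kA) = 0.25/(1.03×26.9) = 0.009023 K/W
R_vermiculite fill = L/(kA) = 0.035/(0.0622×26.9) = 0.02092 K/W
R_outer film = 1/(h_o·A) = 1/(15×26.9) = 0.002478 K/W
R_total = 0.03805 K/W;  Q = ΔT/R_total = 747/0.03805 = 19630 W
T_interface = T_inner − Q·ΣR(inner→interface) = 778 − 19600×0.01466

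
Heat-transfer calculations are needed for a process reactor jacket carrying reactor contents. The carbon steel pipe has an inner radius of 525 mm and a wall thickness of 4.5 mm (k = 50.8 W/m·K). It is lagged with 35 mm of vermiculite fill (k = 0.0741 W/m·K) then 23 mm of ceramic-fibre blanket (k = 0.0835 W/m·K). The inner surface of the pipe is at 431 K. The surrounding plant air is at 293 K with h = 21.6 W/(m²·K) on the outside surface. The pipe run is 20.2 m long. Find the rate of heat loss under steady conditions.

Per-layer cylindrical resistances, series-summed:
R_carbon steel pipe wall = ln(529.5/525)/(2π×50.8×20.2) = 1.324×10^-6 K/W
R_vermiculite fill = ln(564.5/529.5)/(2π×0.0741×20.2) = 0.006806 K/W
R_ceramic-fibre blanket = ln(587.5/564.5)/(2π×0.0835×20.2) = 0.003768 K/W
R_outer film = 1/(h_o·2πr_oL) = 1/(21.6×2π×0.5875×20.2) = 6.209×10^-4 K/W
R_total = 0.0112 K/W
Q = ΔT/R_total = 138/0.0112

Q ≈ 12300 W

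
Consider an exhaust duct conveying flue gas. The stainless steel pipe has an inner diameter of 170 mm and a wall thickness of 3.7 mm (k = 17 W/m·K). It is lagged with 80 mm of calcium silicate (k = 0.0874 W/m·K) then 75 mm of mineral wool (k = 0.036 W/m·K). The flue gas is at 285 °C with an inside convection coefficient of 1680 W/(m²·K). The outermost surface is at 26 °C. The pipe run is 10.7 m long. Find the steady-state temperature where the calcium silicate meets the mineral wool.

Radial resistances (cylindrical: R_cond = ln(r_o/r_i)/(2πkL), R_conv = 1/(h·2πrL)):
R_inner film = 1/(h_i·2πr₁L) = 1/(1680×2π×0.085×10.7) = 1.042×10^-4 K/W
R_stainless steel pipe wall = ln(88.7/85)/(2π×17×10.7) = 3.728×10^-5 K/W
R_calcium silicate = ln(168.7/88.7)/(2π×0.0874×10.7) = 0.1094 K/W
R_mineral wool = ln(243.7/168.7)/(2π×0.036×10.7) = 0.152 K/W
R_total = 0.2615 K/W
Q = ΔT/R_total = 259/0.2615
Q = 990 W
T_interface = T_inner − Q·ΣR(inner→interface) = 285 − 990×0.1095

T ≈ 177 °C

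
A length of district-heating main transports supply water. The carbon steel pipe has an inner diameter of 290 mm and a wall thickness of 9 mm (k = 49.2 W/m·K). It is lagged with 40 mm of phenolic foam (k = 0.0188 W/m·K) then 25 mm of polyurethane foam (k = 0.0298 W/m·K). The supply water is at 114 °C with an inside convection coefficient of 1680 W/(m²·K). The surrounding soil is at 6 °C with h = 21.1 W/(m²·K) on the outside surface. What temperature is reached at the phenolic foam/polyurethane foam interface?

T ≈ 33.9 °C

Treating each annulus and film as a series resistance:
R_inner film = 1/(h_i·2πr₁L) = 1/(1680×2π×0.145×1) = 6.533×10^-4 K/W
R_carbon steel pipe wall = ln(154/145)/(2π×49.2×1) = 1.948×10^-4 K/W
R_phenolic foam = ln(194/154)/(2π×0.0188×1) = 1.955 K/W
R_polyurethane foam = ln(219/194)/(2π×0.0298×1) = 0.6474 K/W
R_outer film = 1/(h_o·2πr_oL) = 1/(21.1×2π×0.219×1) = 0.03444 K/W
R_total = 2.637 K/W
Q = ΔT/R_total = 108/2.637
Q = 40.9 W/m
T_interface = T_inner − Q·ΣR(inner→interface) = 114 − 40.9×1.956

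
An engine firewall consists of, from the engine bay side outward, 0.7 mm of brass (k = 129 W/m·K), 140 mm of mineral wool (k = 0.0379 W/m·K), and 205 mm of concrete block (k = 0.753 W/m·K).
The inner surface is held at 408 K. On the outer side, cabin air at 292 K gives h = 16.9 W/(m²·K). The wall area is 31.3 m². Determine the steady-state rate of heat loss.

Model the wall as resistances in series:
R_brass = L/(kA) = 0.0007/(129×31.3) = 1.734×10^-7 K/W
R_mineral wool = L/(kA) = 0.14/(0.0379×31.3) = 0.118 K/W
R_concrete block = L/(kA) = 0.205/(0.753×31.3) = 0.008698 K/W
R_outer film = 1/(h_o·A) = 1/(16.9×31.3) = 0.00189 K/W
R_total = 0.1286 K/W
Q = ΔT / R_total = 116 / 0.1286

Q ≈ 902 W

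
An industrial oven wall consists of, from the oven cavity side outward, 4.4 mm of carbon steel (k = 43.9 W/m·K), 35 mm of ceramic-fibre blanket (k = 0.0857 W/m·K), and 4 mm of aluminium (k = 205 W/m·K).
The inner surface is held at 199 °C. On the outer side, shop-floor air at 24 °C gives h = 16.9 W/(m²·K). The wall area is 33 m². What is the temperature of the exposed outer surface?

T ≈ 46.1 °C

Series thermal resistances:
R_carbon steel = L/(kA) = 0.0044/(43.9×33) = 3.037×10^-6 K/W
R_ceramic-fibre blanket = L/(kA) = 0.035/(0.0857×33) = 0.01238 K/W
R_aluminium = L/(kA) = 0.004/(205×33) = 5.913×10^-7 K/W
R_outer film = 1/(h_o·A) = 1/(16.9×33) = 0.001793 K/W
R_total = 0.01417 K/W;  Q = ΔT/R_total = 175/0.01417 = 12350 W
T_interface = T_inner − Q·ΣR(inner→interface) = 199 − 12300×0.01238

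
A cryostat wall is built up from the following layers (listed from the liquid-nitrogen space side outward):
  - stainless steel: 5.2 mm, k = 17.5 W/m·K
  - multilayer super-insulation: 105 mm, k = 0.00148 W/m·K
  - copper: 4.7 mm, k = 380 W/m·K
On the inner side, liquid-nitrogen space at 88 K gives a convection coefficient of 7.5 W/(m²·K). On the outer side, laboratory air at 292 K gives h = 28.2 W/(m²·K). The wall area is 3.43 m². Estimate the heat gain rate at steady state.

Q ≈ 9.84 W

Model the wall as resistances in series:
R_inner film = 1/(h_i·A) = 1/(7.5×3.43) = 0.03887 K/W
R_stainless steel = L/(kA) = 0.0052/(17.5×3.43) = 8.663×10^-5 K/W
R_multilayer super-insulation = L/(kA) = 0.105/(0.00148×3.43) = 20.68 K/W
R_copper = L/(kA) = 0.0047/(380×3.43) = 3.606×10^-6 K/W
R_outer film = 1/(h_o·A) = 1/(28.2×3.43) = 0.01034 K/W
R_total = 20.73 K/W
Q = ΔT / R_total = 204 / 20.73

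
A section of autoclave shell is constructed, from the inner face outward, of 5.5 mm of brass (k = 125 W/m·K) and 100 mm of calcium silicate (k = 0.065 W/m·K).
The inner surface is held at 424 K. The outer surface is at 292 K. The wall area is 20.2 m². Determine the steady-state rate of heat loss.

Treating each layer as a thermal resistance in series:
R_brass = L/(kA) = 0.0055/(125×20.2) = 2.178×10^-6 K/W
R_calcium silicate = L/(kA) = 0.1/(0.065×20.2) = 0.07616 K/W
R_total = 0.07616 K/W
Q = ΔT / R_total = 132 / 0.07616

Q ≈ 1730 W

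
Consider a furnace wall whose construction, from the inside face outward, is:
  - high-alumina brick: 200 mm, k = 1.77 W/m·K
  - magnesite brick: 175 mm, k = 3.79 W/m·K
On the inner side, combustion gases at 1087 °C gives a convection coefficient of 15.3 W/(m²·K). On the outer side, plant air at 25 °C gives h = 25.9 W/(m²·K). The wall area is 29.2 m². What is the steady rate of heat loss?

Q ≈ 118000 W

Model the wall as resistances in series:
R_inner film = 1/(h_i·A) = 1/(15.3×29.2) = 0.002238 K/W
R_high-alumina brick = L/(kA) = 0.2/(1.77×29.2) = 0.00387 K/W
R_magnesite brick = L/(kA) = 0.175/(3.79×29.2) = 0.001581 K/W
R_outer film = 1/(h_o·A) = 1/(25.9×29.2) = 0.001322 K/W
R_total = 0.009012 K/W
Q = ΔT / R_total = 1062 / 0.009012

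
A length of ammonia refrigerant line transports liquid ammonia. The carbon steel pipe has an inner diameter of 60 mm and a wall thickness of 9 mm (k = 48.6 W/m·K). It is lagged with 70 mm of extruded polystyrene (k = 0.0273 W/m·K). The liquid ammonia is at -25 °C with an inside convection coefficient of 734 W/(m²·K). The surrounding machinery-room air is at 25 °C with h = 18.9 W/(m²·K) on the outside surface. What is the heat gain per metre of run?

Cylindrical conduction, so R = ln(r₂/r₁)/(2πkL) per layer, in series:
R_inner film = 1/(h_i·2πr₁L) = 1/(734×2π×0.03×1) = 0.007228 K/W
R_carbon steel pipe wall = ln(39/30)/(2π×48.6×1) = 8.592×10^-4 K/W
R_extruded polystyrene = ln(109/39)/(2π×0.0273×1) = 5.992 K/W
R_outer film = 1/(h_o·2πr_oL) = 1/(18.9×2π×0.109×1) = 0.07726 K/W
R_total = 6.077 K/W
Q = ΔT/R_total = 50/6.077

q′ ≈ 8.23 W/m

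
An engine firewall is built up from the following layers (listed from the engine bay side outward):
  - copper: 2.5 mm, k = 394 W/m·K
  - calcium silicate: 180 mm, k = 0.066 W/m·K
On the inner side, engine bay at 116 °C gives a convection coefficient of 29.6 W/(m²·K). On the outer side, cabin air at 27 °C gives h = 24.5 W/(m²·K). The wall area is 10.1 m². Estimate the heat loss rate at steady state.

Q ≈ 321 W

Treating each layer as a thermal resistance in series:
R_inner film = 1/(h_i·A) = 1/(29.6×10.1) = 0.003345 K/W
R_copper = L/(kA) = 0.0025/(394×10.1) = 6.282×10^-7 K/W
R_calcium silicate = L/(kA) = 0.18/(0.066×10.1) = 0.27 K/W
R_outer film = 1/(h_o·A) = 1/(24.5×10.1) = 0.004041 K/W
R_total = 0.2774 K/W
Q = ΔT / R_total = 89 / 0.2774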